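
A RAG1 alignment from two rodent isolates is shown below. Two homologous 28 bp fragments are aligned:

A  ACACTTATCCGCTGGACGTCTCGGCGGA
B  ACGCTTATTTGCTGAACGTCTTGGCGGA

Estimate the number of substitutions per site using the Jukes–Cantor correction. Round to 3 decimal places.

The sequences differ at 5 of 28 sites (3, 9, 10, 15, 22), so p = 5/28 ≈ 0.178571.
d = −(3/4) ln(1 − 4p/3) = −0.75 ln(1 − 0.238095) = −0.75 ln(0.761905)
  = −0.75 × (-0.271933) = 0.203950 substitutions/site.

0.204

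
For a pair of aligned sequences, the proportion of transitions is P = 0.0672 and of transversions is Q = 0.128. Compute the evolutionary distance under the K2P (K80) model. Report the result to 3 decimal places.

0.226

Under the Kimura two-parameter model, d = −½ ln(1 − 2P − Q) − ¼ ln(1 − 2Q).
1 − 2P − Q = 0.7376, giving −½ ln(0.7376) = 0.152177.
1 − 2Q = 0.744, giving −¼ ln(0.744) = 0.073929.
d = 0.152177 + 0.073929 = 0.226106.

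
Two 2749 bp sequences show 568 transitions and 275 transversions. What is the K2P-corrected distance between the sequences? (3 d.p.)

0.416

P = 568/2749 ≈ 0.206621 and Q = 275/2749 ≈ 0.100036.
Under the Kimura two-parameter model, d = −½ ln(1 − 2P − Q) − ¼ ln(1 − 2Q).
1 − 2P − Q = 0.486722, giving −½ ln(0.486722) = 0.360031.
1 − 2Q = 0.799928, giving −¼ ln(0.799928) = 0.055808.
d = 0.360031 + 0.055808 = 0.415839.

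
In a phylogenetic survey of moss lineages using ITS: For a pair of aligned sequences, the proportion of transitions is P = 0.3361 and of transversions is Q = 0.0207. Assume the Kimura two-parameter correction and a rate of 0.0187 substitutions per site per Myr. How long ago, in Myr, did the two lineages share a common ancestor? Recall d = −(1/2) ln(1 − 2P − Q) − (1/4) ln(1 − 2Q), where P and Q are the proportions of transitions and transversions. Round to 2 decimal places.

16.07

Under the Kimura two-parameter model, d = −½ ln(1 − 2P − Q) − ¼ ln(1 − 2Q).
1 − 2P − Q = 0.3071, giving −½ ln(0.3071) = 0.590291.
1 − 2Q = 0.9586, giving −¼ ln(0.9586) = 0.010570.
d = 0.590291 + 0.010570 = 0.600861.
Under a molecular clock d = 2μt, so t = d/(2μ) = 0.600861 / (2 × 0.0187) = 16.07 Myr.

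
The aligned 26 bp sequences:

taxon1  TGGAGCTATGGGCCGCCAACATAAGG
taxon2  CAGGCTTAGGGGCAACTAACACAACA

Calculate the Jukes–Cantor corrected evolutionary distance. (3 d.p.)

The sequences differ at 12 of 26 sites, so p = 12/26 ≈ 0.461538.
d = −(3/4) ln(1 − 4p/3) = −0.75 ln(1 − 0.615384) = −0.75 ln(0.384616)
  = −0.75 × (-0.955510) = 0.716633 substitutions/site.

0.717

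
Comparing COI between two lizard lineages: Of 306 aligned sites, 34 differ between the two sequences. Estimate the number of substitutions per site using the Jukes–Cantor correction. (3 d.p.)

p = 34/306 ≈ 0.111111.
d = −(3/4) ln(1 − 4p/3) = −0.75 ln(1 − 0.148148) = −0.75 ln(0.851852)
  = −0.75 × (-0.160342) = 0.120257 substitutions/site.

0.120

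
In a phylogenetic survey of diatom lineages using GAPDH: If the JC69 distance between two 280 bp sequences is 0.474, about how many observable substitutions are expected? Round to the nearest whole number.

98

Invert JC69: p = (3/4)(1 − e^(−4d/3)) = 0.75 × (1 − e^(-0.632)) = 0.75 × (1 − 0.531528) = 0.351354.
Expected differing sites = pL ≈ 0.351354 × 280 = 98.37912 ≈ 98.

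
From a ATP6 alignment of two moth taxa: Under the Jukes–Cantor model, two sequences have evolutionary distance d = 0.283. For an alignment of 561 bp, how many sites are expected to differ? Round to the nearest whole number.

Invert JC69: p = (3/4)(1 − e^(−4d/3)) = 0.75 × (1 − e^(-0.377333)) = 0.75 × (1 − 0.685688) = 0.235734.
Expected differing sites = pL ≈ 0.235734 × 561 = 132.246774 ≈ 132.

132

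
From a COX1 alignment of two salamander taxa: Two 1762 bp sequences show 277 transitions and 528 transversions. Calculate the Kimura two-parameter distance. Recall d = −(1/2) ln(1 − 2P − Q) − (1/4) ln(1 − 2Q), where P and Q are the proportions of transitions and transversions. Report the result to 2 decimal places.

0.70

P = 277/1762 ≈ 0.157208 and Q = 528/1762 ≈ 0.299659.
Under the Kimura two-parameter model, d = −½ ln(1 − 2P − Q) − ¼ ln(1 − 2Q).
1 − 2P − Q = 0.385925, giving −½ ln(0.385925) = 0.476056.
1 − 2Q = 0.400682, giving −¼ ln(0.400682) = 0.228647.
d = 0.476056 + 0.228647 = 0.704703.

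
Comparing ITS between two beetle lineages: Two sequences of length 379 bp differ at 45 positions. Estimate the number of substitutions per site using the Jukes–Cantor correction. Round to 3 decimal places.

0.129

p = 45/379 ≈ 0.118734.
d = −(3/4) ln(1 − 4p/3) = −0.75 ln(1 − 0.158312) = −0.75 ln(0.841688)
  = −0.75 × (-0.172346) = 0.129260 substitutions/site.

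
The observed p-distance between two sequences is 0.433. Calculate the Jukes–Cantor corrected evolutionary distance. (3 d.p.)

d = −(3/4) ln(1 − 4p/3) = −0.75 ln(1 − 0.577333) = −0.75 ln(0.422667)
  = −0.75 × (-0.861171) = 0.645878 substitutions/site.

0.646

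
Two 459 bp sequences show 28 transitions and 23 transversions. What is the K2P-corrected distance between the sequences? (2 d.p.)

0.12

P = 28/459 ≈ 0.061002 and Q = 23/459 ≈ 0.050109.
Under the Kimura two-parameter model, d = −½ ln(1 − 2P − Q) − ¼ ln(1 − 2Q).
1 − 2P − Q = 0.827887, giving −½ ln(0.827887) = 0.094439.
1 − 2Q = 0.899782, giving −¼ ln(0.899782) = 0.026401.
d = 0.094439 + 0.026401 = 0.120840.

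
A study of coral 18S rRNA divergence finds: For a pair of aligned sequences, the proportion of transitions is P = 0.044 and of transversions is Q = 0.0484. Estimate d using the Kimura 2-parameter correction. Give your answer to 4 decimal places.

0.0988

Under the Kimura two-parameter model, d = −½ ln(1 − 2P − Q) − ¼ ln(1 − 2Q).
1 − 2P − Q = 0.8636, giving −½ ln(0.8636) = 0.073323.
1 − 2Q = 0.9032, giving −¼ ln(0.9032) = 0.025453.
d = 0.073323 + 0.025453 = 0.098776.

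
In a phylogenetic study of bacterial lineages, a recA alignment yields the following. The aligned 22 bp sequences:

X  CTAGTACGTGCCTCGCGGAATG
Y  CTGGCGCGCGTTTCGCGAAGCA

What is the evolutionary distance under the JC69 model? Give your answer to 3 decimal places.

The sequences differ at 10 of 22 sites (3, 5, 6, 9, 11, 12, 18, 20, 21, 22), so p = 10/22 ≈ 0.454545.
d = −(3/4) ln(1 − 4p/3) = −0.75 ln(1 − 0.60606) = −0.75 ln(0.39394)
  = −0.75 × (-0.931557) = 0.698668 substitutions/site.

0.699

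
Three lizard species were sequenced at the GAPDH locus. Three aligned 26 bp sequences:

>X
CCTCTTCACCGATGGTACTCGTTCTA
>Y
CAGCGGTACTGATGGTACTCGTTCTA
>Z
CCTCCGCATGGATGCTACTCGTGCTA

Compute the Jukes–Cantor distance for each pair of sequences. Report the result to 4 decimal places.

X–Y: 6/26 sites differ → p ≈ 0.230769, d = −0.75 ln(1 − 0.307692) = 0.275793 ≈ 0.2758.
X–Z: 6/26 sites differ → p ≈ 0.230769, d = −0.75 ln(1 − 0.307692) = 0.275793 ≈ 0.2758.
Y–Z: 8/26 sites differ → p ≈ 0.307692, d = −0.75 ln(1 − 0.410256) = 0.396050 ≈ 0.3961.

d(X,Y) = 0.2758, d(X,Z) = 0.2758, d(Y,Z) = 0.3961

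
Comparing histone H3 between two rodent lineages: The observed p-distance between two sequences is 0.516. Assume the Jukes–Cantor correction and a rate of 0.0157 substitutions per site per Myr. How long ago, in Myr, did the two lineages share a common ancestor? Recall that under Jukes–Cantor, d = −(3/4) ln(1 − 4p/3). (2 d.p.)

d = −(3/4) ln(1 − 4p/3) = −0.75 ln(1 − 0.688) = −0.75 ln(0.312)
  = −0.75 × (-1.164752) = 0.873564 substitutions/site.
Under a molecular clock d = 2μt, so t = d/(2μ) = 0.873564 / (2 × 0.0157) = 27.82 Myr.

27.82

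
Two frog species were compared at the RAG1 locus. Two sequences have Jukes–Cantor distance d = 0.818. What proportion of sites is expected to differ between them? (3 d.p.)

p = (3/4)(1 − e^(−4d/3)) = 0.75 × (1 − e^(-1.090667)) = 0.75 × (1 − 0.335992) = 0.498006.

0.498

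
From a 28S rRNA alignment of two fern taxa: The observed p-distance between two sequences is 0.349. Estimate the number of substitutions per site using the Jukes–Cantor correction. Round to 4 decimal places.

d = −(3/4) ln(1 − 4p/3) = −0.75 ln(1 − 0.465333) = −0.75 ln(0.534667)
  = −0.75 × (-0.626111) = 0.469583 substitutions/site.

0.4696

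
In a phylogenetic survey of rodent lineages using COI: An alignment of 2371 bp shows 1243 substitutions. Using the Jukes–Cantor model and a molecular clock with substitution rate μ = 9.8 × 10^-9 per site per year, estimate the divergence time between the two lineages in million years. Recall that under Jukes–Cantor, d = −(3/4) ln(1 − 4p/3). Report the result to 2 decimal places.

p = 1243/2371 ≈ 0.524251.
d = −(3/4) ln(1 − 4p/3) = −0.75 ln(1 − 0.699001) = −0.75 ln(0.300999)
  = −0.75 × (-1.200648) = 0.900486 substitutions/site.
Under a molecular clock d = 2μt, so t = d/(2μ) = 0.900486 / (2 × 9.8 × 10^-9) = 45.94 million years.

45.94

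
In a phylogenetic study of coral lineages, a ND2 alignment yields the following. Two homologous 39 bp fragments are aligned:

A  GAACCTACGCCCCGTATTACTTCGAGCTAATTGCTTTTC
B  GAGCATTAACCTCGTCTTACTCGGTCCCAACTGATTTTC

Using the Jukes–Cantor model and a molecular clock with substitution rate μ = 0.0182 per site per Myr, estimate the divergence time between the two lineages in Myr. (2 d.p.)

13.42

The sequences differ at 14 of 39 sites, so p = 14/39 ≈ 0.358974.
d = −(3/4) ln(1 − 4p/3) = −0.75 ln(1 − 0.478632) = −0.75 ln(0.521368)
  = −0.75 × (-0.651299) = 0.488474 substitutions/site.
Under a molecular clock d = 2μt, so t = d/(2μ) = 0.488474 / (2 × 0.0182) = 13.42 Myr.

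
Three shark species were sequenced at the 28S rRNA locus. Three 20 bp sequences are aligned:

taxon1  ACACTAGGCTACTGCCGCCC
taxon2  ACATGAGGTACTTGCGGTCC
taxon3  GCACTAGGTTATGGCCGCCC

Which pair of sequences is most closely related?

taxon1 and taxon3

taxon1–taxon2: 8/20 differ, p = 0.400, d = 0.572.
taxon1–taxon3: 4/20 differ, p = 0.200, d = 0.233.
taxon2–taxon3: 8/20 differ, p = 0.400, d = 0.572.
The smallest distance is between taxon1 and taxon3.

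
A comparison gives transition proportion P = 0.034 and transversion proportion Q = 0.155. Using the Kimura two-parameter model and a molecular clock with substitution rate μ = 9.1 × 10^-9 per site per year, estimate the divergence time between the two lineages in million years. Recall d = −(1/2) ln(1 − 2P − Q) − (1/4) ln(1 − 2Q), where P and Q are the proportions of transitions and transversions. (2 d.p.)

12.03

Under the Kimura two-parameter model, d = −½ ln(1 − 2P − Q) − ¼ ln(1 − 2Q).
1 − 2P − Q = 0.777, giving −½ ln(0.777) = 0.126157.
1 − 2Q = 0.69, giving −¼ ln(0.69) = 0.092766.
d = 0.126157 + 0.092766 = 0.218923.
Under a molecular clock d = 2μt, so t = d/(2μ) = 0.218923 / (2 × 9.1 × 10^-9) = 12.03 million years.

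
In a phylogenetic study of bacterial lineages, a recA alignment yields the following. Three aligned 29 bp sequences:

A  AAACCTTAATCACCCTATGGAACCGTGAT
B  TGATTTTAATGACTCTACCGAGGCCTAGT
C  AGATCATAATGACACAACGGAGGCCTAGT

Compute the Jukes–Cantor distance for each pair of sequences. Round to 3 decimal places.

A–B: 13/29 sites differ → p ≈ 0.448276, d = −0.75 ln(1 − 0.597701) = 0.682920 ≈ 0.683.
A–C: 12/29 sites differ → p ≈ 0.413793, d = −0.75 ln(1 − 0.551724) = 0.601760 ≈ 0.602.
B–C: 6/29 sites differ → p ≈ 0.206897, d = −0.75 ln(1 − 0.275863) = 0.242081 ≈ 0.242.

d(A,B) = 0.683, d(A,C) = 0.602, d(B,C) = 0.242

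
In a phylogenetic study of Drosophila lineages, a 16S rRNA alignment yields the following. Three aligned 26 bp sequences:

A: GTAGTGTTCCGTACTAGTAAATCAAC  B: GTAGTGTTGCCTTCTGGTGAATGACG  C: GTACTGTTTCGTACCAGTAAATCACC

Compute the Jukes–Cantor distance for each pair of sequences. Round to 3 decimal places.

A–B: 8/26 sites differ → p ≈ 0.307692, d = −0.75 ln(1 − 0.410256) = 0.396050 ≈ 0.396.
A–C: 4/26 sites differ → p ≈ 0.153846, d = −0.75 ln(1 − 0.205128) = 0.172181 ≈ 0.172.
B–C: 9/26 sites differ → p ≈ 0.346154, d = −0.75 ln(1 − 0.461539) = 0.464280 ≈ 0.464.

d(A,B) = 0.396, d(A,C) = 0.172, d(B,C) = 0.464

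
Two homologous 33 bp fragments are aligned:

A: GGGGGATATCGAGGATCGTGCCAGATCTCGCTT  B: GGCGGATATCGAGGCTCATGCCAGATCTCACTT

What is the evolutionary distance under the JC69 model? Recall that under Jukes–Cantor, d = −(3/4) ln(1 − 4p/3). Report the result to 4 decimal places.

0.1322

The sequences differ at 4 of 33 sites (3, 15, 18, 30), so p = 4/33 ≈ 0.121212.
d = −(3/4) ln(1 − 4p/3) = −0.75 ln(1 − 0.161616) = −0.75 ln(0.838384)
  = −0.75 × (-0.176279) = 0.132209 substitutions/site.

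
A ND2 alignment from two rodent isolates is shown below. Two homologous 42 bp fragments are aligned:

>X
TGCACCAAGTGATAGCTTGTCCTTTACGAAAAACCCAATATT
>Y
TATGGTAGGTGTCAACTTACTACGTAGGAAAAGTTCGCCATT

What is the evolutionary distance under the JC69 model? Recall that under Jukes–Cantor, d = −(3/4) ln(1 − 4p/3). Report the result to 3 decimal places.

0.899

The sequences differ at 22 of 42 sites, so p = 22/42 ≈ 0.52381.
d = −(3/4) ln(1 − 4p/3) = −0.75 ln(1 − 0.698413) = −0.75 ln(0.301587)
  = −0.75 × (-1.198697) = 0.899023 substitutions/site.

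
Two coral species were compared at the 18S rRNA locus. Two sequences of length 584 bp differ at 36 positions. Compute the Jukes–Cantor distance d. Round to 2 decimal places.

p = 36/584 ≈ 0.061644.
d = −(3/4) ln(1 − 4p/3) = −0.75 ln(1 − 0.082192) = −0.75 ln(0.917808)
  = −0.75 × (-0.085767) = 0.064325 substitutions/site.

0.06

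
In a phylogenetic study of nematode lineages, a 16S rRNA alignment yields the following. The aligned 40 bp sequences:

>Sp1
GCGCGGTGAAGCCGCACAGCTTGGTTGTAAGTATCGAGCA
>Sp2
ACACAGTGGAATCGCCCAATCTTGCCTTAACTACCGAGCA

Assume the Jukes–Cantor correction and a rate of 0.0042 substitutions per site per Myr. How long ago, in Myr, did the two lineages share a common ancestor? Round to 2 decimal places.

68.05

The sequences differ at 16 of 40 sites, so p = 16/40 = 0.4.
d = −(3/4) ln(1 − 4p/3) = −0.75 ln(1 − 0.533333) = −0.75 ln(0.466667)
  = −0.75 × (-0.762139) = 0.571604 substitutions/site.
Under a molecular clock d = 2μt, so t = d/(2μ) = 0.571604 / (2 × 0.0042) = 68.05 Myr.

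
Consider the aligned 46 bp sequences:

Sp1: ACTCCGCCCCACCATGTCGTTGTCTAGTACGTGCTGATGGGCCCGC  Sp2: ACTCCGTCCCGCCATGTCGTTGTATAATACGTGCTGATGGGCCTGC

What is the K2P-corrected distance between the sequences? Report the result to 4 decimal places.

0.1200

Of 46 sites, 4 differences are transitions and 1 are transversions, so P = 4/46 ≈ 0.086957 and Q = 1/46 ≈ 0.021739.
Under the Kimura two-parameter model, d = −½ ln(1 − 2P − Q) − ¼ ln(1 − 2Q).
1 − 2P − Q = 0.804347, giving −½ ln(0.804347) = 0.108862.
1 − 2Q = 0.956522, giving −¼ ln(0.956522) = 0.011113.
d = 0.108862 + 0.011113 = 0.119975.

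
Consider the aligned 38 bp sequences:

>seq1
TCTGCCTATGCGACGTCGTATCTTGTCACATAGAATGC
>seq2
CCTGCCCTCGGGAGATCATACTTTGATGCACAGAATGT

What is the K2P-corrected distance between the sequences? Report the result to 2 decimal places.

0.64

Of 38 sites, 11 differences are transitions and 4 are transversions, so P = 11/38 ≈ 0.289474 and Q = 4/38 ≈ 0.105263.
Under the Kimura two-parameter model, d = −½ ln(1 − 2P − Q) − ¼ ln(1 − 2Q).
1 − 2P − Q = 0.315789, giving −½ ln(0.315789) = 0.576341.
1 − 2Q = 0.789474, giving −¼ ln(0.789474) = 0.059097.
d = 0.576341 + 0.059097 = 0.635438.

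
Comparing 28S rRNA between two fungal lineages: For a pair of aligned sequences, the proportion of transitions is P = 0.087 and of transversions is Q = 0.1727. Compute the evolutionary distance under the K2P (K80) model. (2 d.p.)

Under the Kimura two-parameter model, d = −½ ln(1 − 2P − Q) − ¼ ln(1 − 2Q).
1 − 2P − Q = 0.6533, giving −½ ln(0.6533) = 0.212859.
1 − 2Q = 0.6546, giving −¼ ln(0.6546) = 0.105933.
d = 0.212859 + 0.105933 = 0.318792.

0.32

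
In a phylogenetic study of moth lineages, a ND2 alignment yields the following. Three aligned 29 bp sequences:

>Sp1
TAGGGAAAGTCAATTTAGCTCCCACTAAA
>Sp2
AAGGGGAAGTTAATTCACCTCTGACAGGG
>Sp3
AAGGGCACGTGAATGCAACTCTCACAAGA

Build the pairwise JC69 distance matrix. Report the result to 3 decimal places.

Sp1–Sp2: 11/29 sites differ → p ≈ 0.37931, d = −0.75 ln(1 − 0.505747) = 0.528531 ≈ 0.529.
Sp1–Sp3: 10/29 sites differ → p ≈ 0.344828, d = −0.75 ln(1 − 0.459771) = 0.461822 ≈ 0.462.
Sp2–Sp3: 8/29 sites differ → p ≈ 0.275862, d = −0.75 ln(1 − 0.367816) = 0.343931 ≈ 0.344.

d(Sp1,Sp2) = 0.529, d(Sp1,Sp3) = 0.462, d(Sp2,Sp3) = 0.344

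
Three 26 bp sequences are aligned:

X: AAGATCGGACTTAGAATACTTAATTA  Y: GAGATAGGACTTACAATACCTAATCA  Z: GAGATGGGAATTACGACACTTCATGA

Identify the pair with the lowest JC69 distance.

X and Y

X–Y: 5/26 differ, p = 0.192, d = 0.222.
X–Z: 8/26 differ, p = 0.308, d = 0.396.
Y–Z: 7/26 differ, p = 0.269, d = 0.334.
The smallest distance is between X and Y.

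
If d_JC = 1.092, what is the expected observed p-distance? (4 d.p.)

0.5751

p = (3/4)(1 − e^(−4d/3)) = 0.75 × (1 − e^(-1.456)) = 0.75 × (1 − 0.233167) = 0.575125.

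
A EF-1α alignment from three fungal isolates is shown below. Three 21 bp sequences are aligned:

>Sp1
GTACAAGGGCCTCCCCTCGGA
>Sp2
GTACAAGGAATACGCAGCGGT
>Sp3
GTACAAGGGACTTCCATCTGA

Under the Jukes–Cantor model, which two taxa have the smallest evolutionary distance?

Sp1–Sp2: 8/21 differ, p = 0.381, d = 0.532.
Sp1–Sp3: 4/21 differ, p = 0.190, d = 0.220.
Sp2–Sp3: 8/21 differ, p = 0.381, d = 0.532.
The smallest distance is between Sp1 and Sp3.

Sp1 and Sp3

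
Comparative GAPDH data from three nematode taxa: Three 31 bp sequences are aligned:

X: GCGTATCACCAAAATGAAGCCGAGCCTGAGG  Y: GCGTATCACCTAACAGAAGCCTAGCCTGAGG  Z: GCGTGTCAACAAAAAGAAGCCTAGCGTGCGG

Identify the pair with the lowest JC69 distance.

X and Y

X–Y: 4/31 differ, p = 0.129, d = 0.142.
X–Z: 6/31 differ, p = 0.194, d = 0.224.
Y–Z: 6/31 differ, p = 0.194, d = 0.224.
The smallest distance is between X and Y.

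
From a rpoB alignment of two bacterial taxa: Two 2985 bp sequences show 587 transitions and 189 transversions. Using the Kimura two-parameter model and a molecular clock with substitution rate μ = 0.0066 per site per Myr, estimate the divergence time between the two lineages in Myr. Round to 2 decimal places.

25.67

P = 587/2985 ≈ 0.19665 and Q = 189/2985 ≈ 0.063317.
Under the Kimura two-parameter model, d = −½ ln(1 − 2P − Q) − ¼ ln(1 − 2Q).
1 − 2P − Q = 0.543383, giving −½ ln(0.543383) = 0.304970.
1 − 2Q = 0.873366, giving −¼ ln(0.873366) = 0.033850.
d = 0.304970 + 0.033850 = 0.338820.
Under a molecular clock d = 2μt, so t = d/(2μ) = 0.338820 / (2 × 0.0066) = 25.67 Myr.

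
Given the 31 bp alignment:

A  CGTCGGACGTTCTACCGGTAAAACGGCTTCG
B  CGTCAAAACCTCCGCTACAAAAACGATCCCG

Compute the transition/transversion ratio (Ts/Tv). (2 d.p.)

Transitions are A↔G and C↔T; transversions are all other mismatches.
Transitions: 11. Transversions: 4.
R = 11/4 = 2.75.

2.75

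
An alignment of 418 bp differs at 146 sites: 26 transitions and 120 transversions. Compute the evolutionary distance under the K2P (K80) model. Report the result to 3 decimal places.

0.478

P = 26/418 ≈ 0.062201 and Q = 120/418 ≈ 0.287081.
Under the Kimura two-parameter model, d = −½ ln(1 − 2P − Q) − ¼ ln(1 − 2Q).
1 − 2P − Q = 0.588517, giving −½ ln(0.588517) = 0.265075.
1 − 2Q = 0.425838, giving −¼ ln(0.425838) = 0.213424.
d = 0.265075 + 0.213424 = 0.478499.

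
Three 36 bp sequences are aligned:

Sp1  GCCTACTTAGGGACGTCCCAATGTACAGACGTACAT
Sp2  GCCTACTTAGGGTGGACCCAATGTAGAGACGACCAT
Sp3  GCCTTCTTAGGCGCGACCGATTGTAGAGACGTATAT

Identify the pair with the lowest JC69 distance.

Sp1–Sp2: 6/36 differ, p = 0.167, d = 0.188.
Sp1–Sp3: 8/36 differ, p = 0.222, d = 0.264.
Sp2–Sp3: 9/36 differ, p = 0.250, d = 0.304.
The smallest distance is between Sp1 and Sp2.

Sp1 and Sp2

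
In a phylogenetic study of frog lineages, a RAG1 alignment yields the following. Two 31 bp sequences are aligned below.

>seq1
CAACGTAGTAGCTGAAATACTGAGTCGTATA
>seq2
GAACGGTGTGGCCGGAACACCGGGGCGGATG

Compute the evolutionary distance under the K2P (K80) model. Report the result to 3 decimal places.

Of 31 sites, 7 differences are transitions and 5 are transversions, so P = 7/31 ≈ 0.225806 and Q = 5/31 ≈ 0.16129.
Under the Kimura two-parameter model, d = −½ ln(1 − 2P − Q) − ¼ ln(1 − 2Q).
1 − 2P − Q = 0.387098, giving −½ ln(0.387098) = 0.474539.
1 − 2Q = 0.67742, giving −¼ ln(0.67742) = 0.097366.
d = 0.474539 + 0.097366 = 0.571905.

0.572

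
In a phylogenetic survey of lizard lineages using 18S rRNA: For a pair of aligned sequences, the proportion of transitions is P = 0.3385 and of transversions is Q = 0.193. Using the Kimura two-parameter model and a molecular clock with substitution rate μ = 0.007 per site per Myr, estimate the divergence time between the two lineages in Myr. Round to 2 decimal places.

81.58

Under the Kimura two-parameter model, d = −½ ln(1 − 2P − Q) − ¼ ln(1 − 2Q).
1 − 2P − Q = 0.13, giving −½ ln(0.13) = 1.020110.
1 − 2Q = 0.614, giving −¼ ln(0.614) = 0.121940.
d = 1.020110 + 0.121940 = 1.142050.
Under a molecular clock d = 2μt, so t = d/(2μ) = 1.142050 / (2 × 0.007) = 81.58 Myr.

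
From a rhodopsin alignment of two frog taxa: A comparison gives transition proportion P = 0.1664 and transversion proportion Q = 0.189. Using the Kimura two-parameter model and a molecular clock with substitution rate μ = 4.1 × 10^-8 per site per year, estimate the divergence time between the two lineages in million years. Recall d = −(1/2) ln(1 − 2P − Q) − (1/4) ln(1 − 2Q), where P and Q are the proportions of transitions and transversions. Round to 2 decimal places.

5.95

Under the Kimura two-parameter model, d = −½ ln(1 − 2P − Q) − ¼ ln(1 − 2Q).
1 − 2P − Q = 0.4782, giving −½ ln(0.4782) = 0.368863.
1 − 2Q = 0.622, giving −¼ ln(0.622) = 0.118704.
d = 0.368863 + 0.118704 = 0.487567.
Under a molecular clock d = 2μt, so t = d/(2μ) = 0.487567 / (2 × 4.1 × 10^-8) = 5.95 million years.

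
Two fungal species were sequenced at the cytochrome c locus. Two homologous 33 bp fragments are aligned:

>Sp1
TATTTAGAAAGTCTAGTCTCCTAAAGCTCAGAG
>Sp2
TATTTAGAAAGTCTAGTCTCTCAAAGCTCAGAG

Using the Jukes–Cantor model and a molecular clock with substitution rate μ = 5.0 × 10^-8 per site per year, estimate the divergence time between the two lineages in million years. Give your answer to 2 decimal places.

0.63

The sequences differ at 2 of 33 sites (21, 22), so p = 2/33 ≈ 0.060606.
d = −(3/4) ln(1 − 4p/3) = −0.75 ln(1 − 0.080808) = −0.75 ln(0.919192)
  = −0.75 × (-0.084260) = 0.063195 substitutions/site.
Under a molecular clock d = 2μt, so t = d/(2μ) = 0.063195 / (2 × 5.0 × 10^-8) = 0.63 million years.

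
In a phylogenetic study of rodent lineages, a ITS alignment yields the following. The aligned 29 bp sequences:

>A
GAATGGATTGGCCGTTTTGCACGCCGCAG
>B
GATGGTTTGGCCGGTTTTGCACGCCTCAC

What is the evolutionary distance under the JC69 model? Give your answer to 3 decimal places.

The sequences differ at 9 of 29 sites (3, 4, 6, 7, 9, 11, 13, 26, 29), so p = 9/29 ≈ 0.310345.
d = −(3/4) ln(1 − 4p/3) = −0.75 ln(1 − 0.413793) = −0.75 ln(0.586207)
  = −0.75 × (-0.534082) = 0.400562 substitutions/site.

0.401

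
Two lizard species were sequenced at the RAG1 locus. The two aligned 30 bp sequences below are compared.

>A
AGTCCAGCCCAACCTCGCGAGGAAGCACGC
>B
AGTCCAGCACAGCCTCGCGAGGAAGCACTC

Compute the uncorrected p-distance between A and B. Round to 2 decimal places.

The sequences differ at 3 of 30 positions (sites 9, 12, 29).
p = 3/30 = 0.10.

0.10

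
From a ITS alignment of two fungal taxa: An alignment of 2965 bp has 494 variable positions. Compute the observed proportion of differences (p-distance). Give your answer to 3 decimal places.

0.167

p = 494/2965 = 0.166610… ≈ 0.167 (to 3 d.p.).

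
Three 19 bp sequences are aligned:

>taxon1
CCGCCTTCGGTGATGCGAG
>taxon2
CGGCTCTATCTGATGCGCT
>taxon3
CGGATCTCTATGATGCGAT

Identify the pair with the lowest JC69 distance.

taxon1–taxon2: 8/19 differ, p = 0.421, d = 0.618.
taxon1–taxon3: 7/19 differ, p = 0.368, d = 0.507.
taxon2–taxon3: 4/19 differ, p = 0.211, d = 0.247.
The smallest distance is between taxon2 and taxon3.

taxon2 and taxon3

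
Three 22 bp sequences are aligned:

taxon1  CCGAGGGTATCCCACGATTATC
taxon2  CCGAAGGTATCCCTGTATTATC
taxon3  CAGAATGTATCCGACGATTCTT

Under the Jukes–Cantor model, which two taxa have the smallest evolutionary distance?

taxon1 and taxon2

taxon1–taxon2: 4/22 differ, p = 0.182, d = 0.208.
taxon1–taxon3: 6/22 differ, p = 0.273, d = 0.339.
taxon2–taxon3: 8/22 differ, p = 0.364, d = 0.497.
The smallest distance is between taxon1 and taxon2.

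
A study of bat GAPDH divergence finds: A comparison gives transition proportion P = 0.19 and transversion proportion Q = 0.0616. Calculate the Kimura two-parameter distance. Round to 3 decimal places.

Under the Kimura two-parameter model, d = −½ ln(1 − 2P − Q) − ¼ ln(1 − 2Q).
1 − 2P − Q = 0.5584, giving −½ ln(0.5584) = 0.291340.
1 − 2Q = 0.8768, giving −¼ ln(0.8768) = 0.032869.
d = 0.291340 + 0.032869 = 0.324209.

0.324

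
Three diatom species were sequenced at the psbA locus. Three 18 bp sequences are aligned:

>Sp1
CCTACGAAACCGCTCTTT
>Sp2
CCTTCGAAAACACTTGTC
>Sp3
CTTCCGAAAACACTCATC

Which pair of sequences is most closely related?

Sp1–Sp2: 6/18 differ, p = 0.333, d = 0.441.
Sp1–Sp3: 6/18 differ, p = 0.333, d = 0.441.
Sp2–Sp3: 4/18 differ, p = 0.222, d = 0.264.
The smallest distance is between Sp2 and Sp3.

Sp2 and Sp3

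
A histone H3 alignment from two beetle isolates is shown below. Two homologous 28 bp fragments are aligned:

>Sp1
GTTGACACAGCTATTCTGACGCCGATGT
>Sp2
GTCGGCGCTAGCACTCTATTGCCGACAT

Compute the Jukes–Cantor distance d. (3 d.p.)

0.724

The sequences differ at 13 of 28 sites, so p = 13/28 ≈ 0.464286.
d = −(3/4) ln(1 − 4p/3) = −0.75 ln(1 − 0.619048) = −0.75 ln(0.380952)
  = −0.75 × (-0.965082) = 0.723812 substitutions/site.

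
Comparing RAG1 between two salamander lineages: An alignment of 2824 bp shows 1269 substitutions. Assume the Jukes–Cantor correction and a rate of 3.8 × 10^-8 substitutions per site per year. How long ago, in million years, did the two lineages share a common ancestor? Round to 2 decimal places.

9.02

p = 1269/2824 ≈ 0.449363.
d = −(3/4) ln(1 − 4p/3) = −0.75 ln(1 − 0.599151) = −0.75 ln(0.400849)
  = −0.75 × (-0.914170) = 0.685628 substitutions/site.
Under a molecular clock d = 2μt, so t = d/(2μ) = 0.685628 / (2 × 3.8 × 10^-8) = 9.02 million years.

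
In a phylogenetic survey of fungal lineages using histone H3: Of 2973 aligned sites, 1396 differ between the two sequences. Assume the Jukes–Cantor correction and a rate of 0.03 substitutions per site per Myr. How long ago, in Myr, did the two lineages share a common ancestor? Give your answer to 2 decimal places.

12.30

p = 1396/2973 ≈ 0.469559.
d = −(3/4) ln(1 − 4p/3) = −0.75 ln(1 − 0.626079) = −0.75 ln(0.373921)
  = −0.75 × (-0.983711) = 0.737783 substitutions/site.
Under a molecular clock d = 2μt, so t = d/(2μ) = 0.737783 / (2 × 0.03) = 12.30 Myr.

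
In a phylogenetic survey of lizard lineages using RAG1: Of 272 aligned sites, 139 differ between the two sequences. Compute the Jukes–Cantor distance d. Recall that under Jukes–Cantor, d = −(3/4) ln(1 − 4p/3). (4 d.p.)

p = 139/272 ≈ 0.511029.
d = −(3/4) ln(1 − 4p/3) = −0.75 ln(1 − 0.681372) = −0.75 ln(0.318628)
  = −0.75 × (-1.143731) = 0.857798 substitutions/site.

0.8578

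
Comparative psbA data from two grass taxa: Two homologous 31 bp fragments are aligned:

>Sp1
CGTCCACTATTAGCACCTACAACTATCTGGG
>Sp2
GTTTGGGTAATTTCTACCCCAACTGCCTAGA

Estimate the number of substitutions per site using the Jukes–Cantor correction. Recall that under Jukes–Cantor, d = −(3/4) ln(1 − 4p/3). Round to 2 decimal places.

The sequences differ at 17 of 31 sites, so p = 17/31 ≈ 0.548387.
d = −(3/4) ln(1 − 4p/3) = −0.75 ln(1 − 0.731183) = −0.75 ln(0.268817)
  = −0.75 × (-1.313724) = 0.985293 substitutions/site.

0.99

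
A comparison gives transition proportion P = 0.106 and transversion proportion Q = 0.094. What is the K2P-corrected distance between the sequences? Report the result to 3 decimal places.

0.235

Under the Kimura two-parameter model, d = −½ ln(1 − 2P − Q) − ¼ ln(1 − 2Q).
1 − 2P − Q = 0.694, giving −½ ln(0.694) = 0.182642.
1 − 2Q = 0.812, giving −¼ ln(0.812) = 0.052064.
d = 0.182642 + 0.052064 = 0.234706.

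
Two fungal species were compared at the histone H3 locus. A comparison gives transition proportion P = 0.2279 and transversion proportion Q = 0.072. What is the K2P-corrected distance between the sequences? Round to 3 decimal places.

0.414

Under the Kimura two-parameter model, d = −½ ln(1 − 2P − Q) − ¼ ln(1 − 2Q).
1 − 2P − Q = 0.4722, giving −½ ln(0.4722) = 0.375176.
1 − 2Q = 0.856, giving −¼ ln(0.856) = 0.038871.
d = 0.375176 + 0.038871 = 0.414047.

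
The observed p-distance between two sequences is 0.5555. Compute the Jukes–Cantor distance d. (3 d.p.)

d = −(3/4) ln(1 − 4p/3) = −0.75 ln(1 − 0.740667) = −0.75 ln(0.259333)
  = −0.75 × (-1.349642) = 1.012232 substitutions/site.

1.012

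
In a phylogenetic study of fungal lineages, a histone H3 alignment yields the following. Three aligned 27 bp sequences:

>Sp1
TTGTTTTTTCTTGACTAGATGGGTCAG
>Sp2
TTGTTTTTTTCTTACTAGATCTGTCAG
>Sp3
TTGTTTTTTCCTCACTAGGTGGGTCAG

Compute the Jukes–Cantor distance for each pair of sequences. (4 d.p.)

d(Sp1,Sp2) = 0.2127, d(Sp1,Sp3) = 0.1203, d(Sp2,Sp3) = 0.2127

Sp1–Sp2: 5/27 sites differ → p ≈ 0.185185, d = −0.75 ln(1 − 0.246913) = 0.212681 ≈ 0.2127.
Sp1–Sp3: 3/27 sites differ → p ≈ 0.111111, d = −0.75 ln(1 − 0.148148) = 0.120257 ≈ 0.1203.
Sp2–Sp3: 5/27 sites differ → p ≈ 0.185185, d = −0.75 ln(1 − 0.246913) = 0.212681 ≈ 0.2127.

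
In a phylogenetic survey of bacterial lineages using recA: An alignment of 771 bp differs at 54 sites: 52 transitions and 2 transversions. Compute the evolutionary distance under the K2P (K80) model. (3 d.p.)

0.075

P = 52/771 ≈ 0.067445 and Q = 2/771 ≈ 0.002594.
Under the Kimura two-parameter model, d = −½ ln(1 − 2P − Q) − ¼ ln(1 − 2Q).
1 − 2P − Q = 0.862516, giving −½ ln(0.862516) = 0.073951.
1 − 2Q = 0.994812, giving −¼ ln(0.994812) = 0.001300.
d = 0.073951 + 0.001300 = 0.075251.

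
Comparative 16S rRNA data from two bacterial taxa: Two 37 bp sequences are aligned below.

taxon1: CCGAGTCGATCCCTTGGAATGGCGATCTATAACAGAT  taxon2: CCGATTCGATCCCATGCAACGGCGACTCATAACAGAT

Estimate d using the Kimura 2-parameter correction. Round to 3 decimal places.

0.221

Of 37 sites, 4 differences are transitions and 3 are transversions, so P = 4/37 ≈ 0.108108 and Q = 3/37 ≈ 0.081081.
Under the Kimura two-parameter model, d = −½ ln(1 − 2P − Q) − ¼ ln(1 − 2Q).
1 − 2P − Q = 0.702703, giving −½ ln(0.702703) = 0.176410.
1 − 2Q = 0.837838, giving −¼ ln(0.837838) = 0.044233.
d = 0.176410 + 0.044233 = 0.220643.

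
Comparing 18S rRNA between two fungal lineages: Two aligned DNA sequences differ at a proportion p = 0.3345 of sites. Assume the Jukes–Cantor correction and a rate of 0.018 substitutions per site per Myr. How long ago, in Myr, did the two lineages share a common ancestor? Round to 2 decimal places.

12.30

d = −(3/4) ln(1 − 4p/3) = −0.75 ln(1 − 0.446) = −0.75 ln(0.554)
  = −0.75 × (-0.590591) = 0.442943 substitutions/site.
Under a molecular clock d = 2μt, so t = d/(2μ) = 0.442943 / (2 × 0.018) = 12.30 Myr.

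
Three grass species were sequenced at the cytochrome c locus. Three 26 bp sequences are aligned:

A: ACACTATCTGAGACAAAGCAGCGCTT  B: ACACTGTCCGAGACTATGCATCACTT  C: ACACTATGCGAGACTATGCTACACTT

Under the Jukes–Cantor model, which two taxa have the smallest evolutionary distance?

A–B: 6/26 differ, p = 0.231, d = 0.276.
A–C: 7/26 differ, p = 0.269, d = 0.334.
B–C: 4/26 differ, p = 0.154, d = 0.172.
The smallest distance is between B and C.

B and C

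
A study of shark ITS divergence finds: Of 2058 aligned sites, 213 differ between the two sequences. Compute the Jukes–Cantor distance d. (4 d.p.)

0.1114

p = 213/2058 ≈ 0.103499.
d = −(3/4) ln(1 − 4p/3) = −0.75 ln(1 − 0.137999) = −0.75 ln(0.862001)
  = −0.75 × (-0.148499) = 0.111374 substitutions/site.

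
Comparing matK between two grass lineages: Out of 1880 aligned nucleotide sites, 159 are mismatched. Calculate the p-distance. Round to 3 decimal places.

0.085

p = 159/1880 = 0.084574… ≈ 0.085 (to 3 d.p.).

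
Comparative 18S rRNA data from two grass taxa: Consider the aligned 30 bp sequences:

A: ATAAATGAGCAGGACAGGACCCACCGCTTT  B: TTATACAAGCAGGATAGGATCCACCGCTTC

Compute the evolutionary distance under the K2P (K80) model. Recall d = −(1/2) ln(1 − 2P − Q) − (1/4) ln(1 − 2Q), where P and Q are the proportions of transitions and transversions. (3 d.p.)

Of 30 sites, 5 differences are transitions and 2 are transversions, so P = 5/30 ≈ 0.166667 and Q = 2/30 ≈ 0.066667.
Under the Kimura two-parameter model, d = −½ ln(1 − 2P − Q) − ¼ ln(1 − 2Q).
1 − 2P − Q = 0.599999, giving −½ ln(0.599999) = 0.255414.
1 − 2Q = 0.866666, giving −¼ ln(0.866666) = 0.035775.
d = 0.255414 + 0.035775 = 0.291189.

0.291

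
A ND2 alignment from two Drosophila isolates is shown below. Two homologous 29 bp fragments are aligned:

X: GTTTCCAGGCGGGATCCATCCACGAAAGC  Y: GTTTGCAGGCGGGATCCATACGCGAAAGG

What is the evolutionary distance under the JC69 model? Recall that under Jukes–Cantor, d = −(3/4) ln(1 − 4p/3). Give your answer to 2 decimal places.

0.15

The sequences differ at 4 of 29 sites (5, 20, 22, 29), so p = 4/29 ≈ 0.137931.
d = −(3/4) ln(1 − 4p/3) = −0.75 ln(1 − 0.183908) = −0.75 ln(0.816092)
  = −0.75 × (-0.203228) = 0.152421 substitutions/site.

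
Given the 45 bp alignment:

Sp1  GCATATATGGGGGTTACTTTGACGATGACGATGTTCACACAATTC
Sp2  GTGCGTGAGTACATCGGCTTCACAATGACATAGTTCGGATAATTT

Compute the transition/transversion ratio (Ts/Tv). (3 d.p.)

1.875

Transitions are A↔G and C↔T; transversions are all other mismatches.
Transitions: 15. Transversions: 8.
R = 15/8 = 1.875.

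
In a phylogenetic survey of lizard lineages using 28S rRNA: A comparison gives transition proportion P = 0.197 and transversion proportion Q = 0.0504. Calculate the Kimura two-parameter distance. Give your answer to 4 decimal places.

Under the Kimura two-parameter model, d = −½ ln(1 − 2P − Q) − ¼ ln(1 − 2Q).
1 − 2P − Q = 0.5556, giving −½ ln(0.5556) = 0.293853.
1 − 2Q = 0.8992, giving −¼ ln(0.8992) = 0.026562.
d = 0.293853 + 0.026562 = 0.320415.

0.3204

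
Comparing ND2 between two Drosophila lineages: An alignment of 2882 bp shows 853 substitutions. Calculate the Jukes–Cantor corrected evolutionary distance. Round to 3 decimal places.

0.376

p = 853/2882 ≈ 0.295975.
d = −(3/4) ln(1 − 4p/3) = −0.75 ln(1 − 0.394633) = −0.75 ln(0.605367)
  = −0.75 × (-0.501920) = 0.376440 substitutions/site.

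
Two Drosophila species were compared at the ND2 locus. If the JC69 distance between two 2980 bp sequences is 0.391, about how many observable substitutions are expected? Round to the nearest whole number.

908

Invert JC69: p = (3/4)(1 − e^(−4d/3)) = 0.75 × (1 − e^(-0.521333)) = 0.75 × (1 − 0.593729) = 0.304703.
Expected differing sites = pL ≈ 0.304703 × 2980 = 908.01494 ≈ 908.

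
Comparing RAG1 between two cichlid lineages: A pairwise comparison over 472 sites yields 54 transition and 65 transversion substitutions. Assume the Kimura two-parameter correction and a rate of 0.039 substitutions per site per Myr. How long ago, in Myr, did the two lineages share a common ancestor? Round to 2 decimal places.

3.96

P = 54/472 ≈ 0.114407 and Q = 65/472 ≈ 0.137712.
Under the Kimura two-parameter model, d = −½ ln(1 − 2P − Q) − ¼ ln(1 − 2Q).
1 − 2P − Q = 0.633474, giving −½ ln(0.633474) = 0.228268.
1 − 2Q = 0.724576, giving −¼ ln(0.724576) = 0.080542.
d = 0.228268 + 0.080542 = 0.308810.
Under a molecular clock d = 2μt, so t = d/(2μ) = 0.308810 / (2 × 0.039) = 3.96 Myr.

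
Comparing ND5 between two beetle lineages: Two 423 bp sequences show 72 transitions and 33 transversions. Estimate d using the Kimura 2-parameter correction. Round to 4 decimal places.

P = 72/423 ≈ 0.170213 and Q = 33/423 ≈ 0.078014.
Under the Kimura two-parameter model, d = −½ ln(1 − 2P − Q) − ¼ ln(1 − 2Q).
1 − 2P − Q = 0.58156, giving −½ ln(0.58156) = 0.271021.
1 − 2Q = 0.843972, giving −¼ ln(0.843972) = 0.042409.
d = 0.271021 + 0.042409 = 0.313430.

0.3134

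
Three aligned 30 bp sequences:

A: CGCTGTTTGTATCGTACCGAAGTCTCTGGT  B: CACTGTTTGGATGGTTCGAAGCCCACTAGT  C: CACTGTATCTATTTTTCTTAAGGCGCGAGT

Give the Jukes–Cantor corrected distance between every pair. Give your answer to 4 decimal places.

A–B: 11/30 sites differ → p ≈ 0.366667, d = −0.75 ln(1 − 0.488889) = 0.503376 ≈ 0.5034.
A–C: 12/30 sites differ → p = 0.4, d = −0.75 ln(1 − 0.533333) = 0.571605 ≈ 0.5716.
B–C: 12/30 sites differ → p = 0.4, d = −0.75 ln(1 − 0.533333) = 0.571605 ≈ 0.5716.

d(A,B) = 0.5034, d(A,C) = 0.5716, d(B,C) = 0.5716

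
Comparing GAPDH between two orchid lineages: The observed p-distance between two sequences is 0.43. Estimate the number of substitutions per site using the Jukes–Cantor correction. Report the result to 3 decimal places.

0.639

d = −(3/4) ln(1 − 4p/3) = −0.75 ln(1 − 0.573333) = −0.75 ln(0.426667)
  = −0.75 × (-0.851751) = 0.638813 substitutions/site.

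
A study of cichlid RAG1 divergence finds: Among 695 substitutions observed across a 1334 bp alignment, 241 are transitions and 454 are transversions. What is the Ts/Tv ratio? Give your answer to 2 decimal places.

0.53

R = 241/454 = 0.530837… ≈ 0.53 (to 2 d.p.).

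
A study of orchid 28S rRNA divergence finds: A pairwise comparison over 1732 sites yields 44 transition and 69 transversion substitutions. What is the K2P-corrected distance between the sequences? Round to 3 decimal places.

0.068

P = 44/1732 ≈ 0.025404 and Q = 69/1732 ≈ 0.039838.
Under the Kimura two-parameter model, d = −½ ln(1 − 2P − Q) − ¼ ln(1 − 2Q).
1 − 2P − Q = 0.909354, giving −½ ln(0.909354) = 0.047510.
1 − 2Q = 0.920324, giving −¼ ln(0.920324) = 0.020757.
d = 0.047510 + 0.020757 = 0.068267.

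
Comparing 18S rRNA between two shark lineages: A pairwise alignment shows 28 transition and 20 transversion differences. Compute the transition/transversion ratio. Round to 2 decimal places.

R = 28/20 = 1.40.

1.40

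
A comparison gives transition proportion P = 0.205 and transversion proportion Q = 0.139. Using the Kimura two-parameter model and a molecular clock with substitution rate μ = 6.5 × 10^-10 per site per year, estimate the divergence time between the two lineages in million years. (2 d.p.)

Under the Kimura two-parameter model, d = −½ ln(1 − 2P − Q) − ¼ ln(1 − 2Q).
1 − 2P − Q = 0.451, giving −½ ln(0.451) = 0.398144.
1 − 2Q = 0.722, giving −¼ ln(0.722) = 0.081433.
d = 0.398144 + 0.081433 = 0.479577.
Under a molecular clock d = 2μt, so t = d/(2μ) = 0.479577 / (2 × 6.5 × 10^-10) = 368.91 million years.

368.91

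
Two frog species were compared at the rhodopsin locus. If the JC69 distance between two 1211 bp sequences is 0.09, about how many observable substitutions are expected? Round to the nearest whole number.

103

Invert JC69: p = (3/4)(1 − e^(−4d/3)) = 0.75 × (1 − e^(-0.12)) = 0.75 × (1 − 0.886920) = 0.084810.
Expected differing sites = pL ≈ 0.084810 × 1211 = 102.70491 ≈ 103.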